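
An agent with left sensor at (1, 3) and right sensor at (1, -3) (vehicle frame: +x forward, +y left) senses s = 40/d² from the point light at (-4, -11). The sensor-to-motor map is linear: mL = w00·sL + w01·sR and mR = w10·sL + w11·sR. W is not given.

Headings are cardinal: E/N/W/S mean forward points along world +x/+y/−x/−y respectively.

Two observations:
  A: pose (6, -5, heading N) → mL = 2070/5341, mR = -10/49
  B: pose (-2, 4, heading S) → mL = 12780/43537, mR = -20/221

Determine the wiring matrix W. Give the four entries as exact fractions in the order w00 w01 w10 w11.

1/2 1 -1/2 0

obs A: pose=(6,-5,N) → sL=20/49, sR=20/109, mL=2070/5341, mR=-10/49
obs B: pose=(-2,4,S) → sL=40/221, sR=40/197, mL=12780/43537, mR=-20/221
sensor matrix S = [[20/49, 20/109], [40/221, 40/197]]; det S = 11548800/232531117
solve [mL_A; mL_B] = S·[w00; w01] and [mR_A; mR_B] = S·[w10; w11]:
  w00 = 1/2, w01 = 1, w10 = -1/2, w11 = 0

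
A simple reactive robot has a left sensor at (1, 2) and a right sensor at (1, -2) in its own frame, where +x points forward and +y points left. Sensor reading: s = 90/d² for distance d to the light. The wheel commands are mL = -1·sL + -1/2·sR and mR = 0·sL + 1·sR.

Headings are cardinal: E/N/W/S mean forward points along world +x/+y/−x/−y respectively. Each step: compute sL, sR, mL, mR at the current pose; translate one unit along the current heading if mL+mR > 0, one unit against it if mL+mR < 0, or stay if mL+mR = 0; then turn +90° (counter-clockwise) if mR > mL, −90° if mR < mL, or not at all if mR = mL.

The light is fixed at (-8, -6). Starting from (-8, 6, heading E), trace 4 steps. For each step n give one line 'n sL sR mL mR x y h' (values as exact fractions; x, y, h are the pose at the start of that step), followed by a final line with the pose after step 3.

0 90/197 90/101 -17955/19897 90/101 -8 6 E
1 45/89 9/17 -2331/3026 9/17 -9 6 N
2 18/17 90/173 -3879/2941 90/173 -9 5 W
3 45/52 45/52 -135/104 45/52 -8 5 S
final -8 6 E

n=0: pose=(-8,6,E); sL=90/197, sR=90/101; mL=-17955/19897, mR=90/101; mL+mR=-225/19897 → advance -1; mR−mL=35685/19897 → turn +1·90°
n=1: pose=(-9,6,N); sL=45/89, sR=9/17; mL=-2331/3026, mR=9/17; mL+mR=-729/3026 → advance -1; mR−mL=3933/3026 → turn +1·90°
n=2: pose=(-9,5,W); sL=18/17, sR=90/173; mL=-3879/2941, mR=90/173; mL+mR=-2349/2941 → advance -1; mR−mL=5409/2941 → turn +1·90°
n=3: pose=(-8,5,S); sL=45/52, sR=45/52; mL=-135/104, mR=45/52; mL+mR=-45/104 → advance -1; mR−mL=225/104 → turn +1·90°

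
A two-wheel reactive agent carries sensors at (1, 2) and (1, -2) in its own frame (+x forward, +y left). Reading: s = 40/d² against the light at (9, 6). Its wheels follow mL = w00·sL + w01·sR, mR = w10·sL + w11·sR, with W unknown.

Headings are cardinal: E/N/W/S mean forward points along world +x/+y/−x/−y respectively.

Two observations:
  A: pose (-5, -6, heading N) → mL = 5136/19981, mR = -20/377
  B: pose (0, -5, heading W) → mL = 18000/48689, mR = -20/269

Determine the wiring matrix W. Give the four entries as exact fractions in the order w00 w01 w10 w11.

1 1 -1/2 0

obs A: pose=(-5,-6,N) → sL=40/377, sR=8/53, mL=5136/19981, mR=-20/377
obs B: pose=(0,-5,W) → sL=40/269, sR=40/181, mL=18000/48689, mR=-20/269
sensor matrix S = [[40/377, 8/53], [40/269, 40/181]]; det S = 975360/972854909
solve [mL_A; mL_B] = S·[w00; w01] and [mR_A; mR_B] = S·[w10; w11]:
  w00 = 1, w01 = 1, w10 = -1/2, w11 = 0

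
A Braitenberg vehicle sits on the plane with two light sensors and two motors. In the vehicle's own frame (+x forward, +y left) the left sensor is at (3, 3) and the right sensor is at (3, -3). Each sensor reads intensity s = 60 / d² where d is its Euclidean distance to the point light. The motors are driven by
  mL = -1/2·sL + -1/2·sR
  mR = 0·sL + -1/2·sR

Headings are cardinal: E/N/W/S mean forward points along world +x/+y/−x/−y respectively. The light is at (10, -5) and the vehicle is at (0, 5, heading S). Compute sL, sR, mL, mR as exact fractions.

left sensor world pos  = (3, 2); dL² = 98
right sensor world pos = (-3, 2); dR² = 218
sL = 60/98 = 30/49
sR = 60/218 = 30/109
mL = -1/2·sL + -1/2·sR = -2370/5341
mR = 0·sL + -1/2·sR = -15/109

30/49 30/109 -2370/5341 -15/109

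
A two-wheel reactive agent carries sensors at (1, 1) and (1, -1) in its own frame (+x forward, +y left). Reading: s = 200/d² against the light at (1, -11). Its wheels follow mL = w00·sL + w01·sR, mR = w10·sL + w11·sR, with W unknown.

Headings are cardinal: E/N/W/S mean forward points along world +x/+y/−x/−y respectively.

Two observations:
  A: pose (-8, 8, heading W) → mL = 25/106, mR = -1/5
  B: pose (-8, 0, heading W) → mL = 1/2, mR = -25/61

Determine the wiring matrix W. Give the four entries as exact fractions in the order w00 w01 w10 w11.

1/2 0 0 -1/2

obs A: pose=(-8,8,W) → sL=25/53, sR=2/5, mL=25/106, mR=-1/5
obs B: pose=(-8,0,W) → sL=1, sR=50/61, mL=1/2, mR=-25/61
sensor matrix S = [[25/53, 2/5], [1, 50/61]]; det S = -216/16165
solve [mL_A; mL_B] = S·[w00; w01] and [mR_A; mR_B] = S·[w10; w11]:
  w00 = 1/2, w01 = 0, w10 = 0, w11 = -1/2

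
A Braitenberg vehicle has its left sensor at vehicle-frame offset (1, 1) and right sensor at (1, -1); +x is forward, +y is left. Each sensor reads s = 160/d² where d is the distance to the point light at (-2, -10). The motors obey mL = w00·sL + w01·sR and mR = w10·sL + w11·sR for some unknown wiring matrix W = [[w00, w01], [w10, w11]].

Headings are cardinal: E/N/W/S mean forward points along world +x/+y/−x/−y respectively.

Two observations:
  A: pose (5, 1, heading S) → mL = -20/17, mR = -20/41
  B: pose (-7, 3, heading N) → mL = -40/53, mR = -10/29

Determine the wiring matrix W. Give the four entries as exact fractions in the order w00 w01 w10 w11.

obs A: pose=(5,1,S) → sL=40/41, sR=20/17, mL=-20/17, mR=-20/41
obs B: pose=(-7,3,N) → sL=20/29, sR=40/53, mL=-40/53, mR=-10/29
sensor matrix S = [[40/41, 20/17], [20/29, 40/53]]; det S = -80400/1071289
solve [mL_A; mL_B] = S·[w00; w01] and [mR_A; mR_B] = S·[w10; w11]:
  w00 = 0, w01 = -1, w10 = -1/2, w11 = 0

0 -1 -1/2 0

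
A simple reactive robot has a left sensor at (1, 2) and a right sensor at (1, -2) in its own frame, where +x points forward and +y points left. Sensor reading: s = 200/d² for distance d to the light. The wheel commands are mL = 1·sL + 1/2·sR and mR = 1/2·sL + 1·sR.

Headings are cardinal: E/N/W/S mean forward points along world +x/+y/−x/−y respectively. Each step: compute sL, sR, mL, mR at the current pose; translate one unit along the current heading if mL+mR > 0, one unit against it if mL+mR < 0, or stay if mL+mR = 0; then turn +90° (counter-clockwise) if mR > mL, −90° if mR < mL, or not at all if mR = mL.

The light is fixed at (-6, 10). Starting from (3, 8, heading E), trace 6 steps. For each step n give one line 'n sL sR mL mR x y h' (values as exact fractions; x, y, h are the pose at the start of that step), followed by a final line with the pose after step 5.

n=0: pose=(3,8,E); sL=2, sR=50/29; mL=83/29, mR=79/29; mL+mR=162/29 → advance +1; mR−mL=-4/29 → turn -1·90°
n=1: pose=(4,8,S); sL=200/153, sR=200/73; mL=29900/11169, mR=37900/11169; mL+mR=22600/3723 → advance +1; mR−mL=8000/11169 → turn +1·90°
n=2: pose=(4,7,E); sL=100/61, sR=100/73; mL=10350/4453, mR=9750/4453; mL+mR=20100/4453 → advance +1; mR−mL=-600/4453 → turn -1·90°
n=3: pose=(5,7,S); sL=40/37, sR=200/97; mL=7580/3589, mR=9340/3589; mL+mR=16920/3589 → advance +1; mR−mL=1760/3589 → turn +1·90°
n=4: pose=(5,6,E); sL=50/37, sR=10/9; mL=635/333, mR=595/333; mL+mR=410/111 → advance +1; mR−mL=-40/333 → turn -1·90°
n=5: pose=(6,6,S); sL=200/221, sR=8/5; mL=1884/1105, mR=2268/1105; mL+mR=4152/1105 → advance +1; mR−mL=384/1105 → turn +1·90°

0 2 50/29 83/29 79/29 3 8 E
1 200/153 200/73 29900/11169 37900/11169 4 8 S
2 100/61 100/73 10350/4453 9750/4453 4 7 E
3 40/37 200/97 7580/3589 9340/3589 5 7 S
4 50/37 10/9 635/333 595/333 5 6 E
5 200/221 8/5 1884/1105 2268/1105 6 6 S
final 6 5 E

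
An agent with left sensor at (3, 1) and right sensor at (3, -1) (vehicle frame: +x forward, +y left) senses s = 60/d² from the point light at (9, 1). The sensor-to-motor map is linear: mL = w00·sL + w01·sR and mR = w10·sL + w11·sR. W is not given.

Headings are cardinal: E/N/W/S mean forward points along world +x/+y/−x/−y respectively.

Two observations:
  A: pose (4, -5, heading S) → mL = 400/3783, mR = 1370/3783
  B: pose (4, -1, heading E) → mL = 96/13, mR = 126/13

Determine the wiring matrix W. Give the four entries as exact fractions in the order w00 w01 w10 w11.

obs A: pose=(4,-5,S) → sL=60/97, sR=20/39, mL=400/3783, mR=1370/3783
obs B: pose=(4,-1,E) → sL=12, sR=60/13, mL=96/13, mR=126/13
sensor matrix S = [[60/97, 20/39], [12, 60/13]]; det S = -320/97
solve [mL_A; mL_B] = S·[w00; w01] and [mR_A; mR_B] = S·[w10; w11]:
  w00 = 1, w01 = -1, w10 = 1, w11 = -1/2

1 -1 1 -1/2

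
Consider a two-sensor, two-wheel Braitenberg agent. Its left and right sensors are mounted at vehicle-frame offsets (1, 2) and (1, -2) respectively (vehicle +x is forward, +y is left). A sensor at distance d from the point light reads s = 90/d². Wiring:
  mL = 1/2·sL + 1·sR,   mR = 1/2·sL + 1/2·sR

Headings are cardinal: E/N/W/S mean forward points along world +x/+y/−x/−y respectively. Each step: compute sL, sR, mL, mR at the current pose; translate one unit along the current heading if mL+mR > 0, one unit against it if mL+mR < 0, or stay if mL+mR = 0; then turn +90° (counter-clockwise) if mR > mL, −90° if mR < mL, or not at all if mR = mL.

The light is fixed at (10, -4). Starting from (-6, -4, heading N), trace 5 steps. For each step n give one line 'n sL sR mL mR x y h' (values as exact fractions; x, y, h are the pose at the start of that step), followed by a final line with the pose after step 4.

0 18/65 90/197 7623/12805 4698/12805 -6 -4 N
1 5/13 45/113 1735/2938 575/1469 -6 -3 E
2 90/169 90/289 28215/48841 20610/48841 -5 -3 S
3 9/26 9/26 27/52 9/26 -5 -4 W
4 18/65 90/197 7623/12805 4698/12805 -6 -4 N
final -6 -3 E

n=0: pose=(-6,-4,N); sL=18/65, sR=90/197; mL=7623/12805, mR=4698/12805; mL+mR=12321/12805 → advance +1; mR−mL=-45/197 → turn -1·90°
n=1: pose=(-6,-3,E); sL=5/13, sR=45/113; mL=1735/2938, mR=575/1469; mL+mR=2885/2938 → advance +1; mR−mL=-45/226 → turn -1·90°
n=2: pose=(-5,-3,S); sL=90/169, sR=90/289; mL=28215/48841, mR=20610/48841; mL+mR=48825/48841 → advance +1; mR−mL=-45/289 → turn -1·90°
n=3: pose=(-5,-4,W); sL=9/26, sR=9/26; mL=27/52, mR=9/26; mL+mR=45/52 → advance +1; mR−mL=-9/52 → turn -1·90°
n=4: pose=(-6,-4,N); sL=18/65, sR=90/197; mL=7623/12805, mR=4698/12805; mL+mR=12321/12805 → advance +1; mR−mL=-45/197 → turn -1·90°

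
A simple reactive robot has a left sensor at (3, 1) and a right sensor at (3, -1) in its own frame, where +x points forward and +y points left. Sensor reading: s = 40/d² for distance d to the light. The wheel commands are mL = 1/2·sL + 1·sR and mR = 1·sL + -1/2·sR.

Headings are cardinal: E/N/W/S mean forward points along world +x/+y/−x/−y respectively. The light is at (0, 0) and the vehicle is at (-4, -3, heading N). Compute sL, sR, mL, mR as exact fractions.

8/5 40/9 236/45 -28/45

left sensor world pos  = (-5, 0); dL² = 25
right sensor world pos = (-3, 0); dR² = 9
sL = 40/25 = 8/5
sR = 40/9 = 40/9
mL = 1/2·sL + 1·sR = 236/45
mR = 1·sL + -1/2·sR = -28/45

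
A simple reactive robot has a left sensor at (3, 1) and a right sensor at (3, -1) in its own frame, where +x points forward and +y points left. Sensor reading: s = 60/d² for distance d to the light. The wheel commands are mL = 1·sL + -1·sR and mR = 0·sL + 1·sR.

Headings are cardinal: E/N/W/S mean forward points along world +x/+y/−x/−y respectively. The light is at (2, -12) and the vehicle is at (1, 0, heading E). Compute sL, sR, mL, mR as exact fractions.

60/173 12/25 -576/4325 12/25

left sensor world pos  = (4, 1); dL² = 173
right sensor world pos = (4, -1); dR² = 125
sL = 60/173 = 60/173
sR = 60/125 = 12/25
mL = 1·sL + -1·sR = -576/4325
mR = 0·sL + 1·sR = 12/25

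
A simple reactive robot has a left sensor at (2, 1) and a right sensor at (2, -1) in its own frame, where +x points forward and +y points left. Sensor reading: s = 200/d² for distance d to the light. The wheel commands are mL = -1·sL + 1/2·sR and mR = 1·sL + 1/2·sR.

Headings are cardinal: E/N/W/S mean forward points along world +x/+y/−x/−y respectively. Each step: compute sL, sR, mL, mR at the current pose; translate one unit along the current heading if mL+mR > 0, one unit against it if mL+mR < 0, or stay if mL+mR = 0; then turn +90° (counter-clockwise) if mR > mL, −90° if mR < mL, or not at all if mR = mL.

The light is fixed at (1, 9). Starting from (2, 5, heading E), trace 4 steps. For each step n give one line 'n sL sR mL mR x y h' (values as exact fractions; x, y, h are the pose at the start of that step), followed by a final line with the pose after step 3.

0 100/9 100/17 -1250/153 2150/153 2 5 E
1 40 200/13 -420/13 620/13 3 5 N
2 25/2 50 25/2 75/2 3 6 W
3 200/29 8 -84/29 316/29 2 6 S
final 2 5 E

n=0: pose=(2,5,E); sL=100/9, sR=100/17; mL=-1250/153, mR=2150/153; mL+mR=100/17 → advance +1; mR−mL=200/9 → turn +1·90°
n=1: pose=(3,5,N); sL=40, sR=200/13; mL=-420/13, mR=620/13; mL+mR=200/13 → advance +1; mR−mL=80 → turn +1·90°
n=2: pose=(3,6,W); sL=25/2, sR=50; mL=25/2, mR=75/2; mL+mR=50 → advance +1; mR−mL=25 → turn +1·90°
n=3: pose=(2,6,S); sL=200/29, sR=8; mL=-84/29, mR=316/29; mL+mR=8 → advance +1; mR−mL=400/29 → turn +1·90°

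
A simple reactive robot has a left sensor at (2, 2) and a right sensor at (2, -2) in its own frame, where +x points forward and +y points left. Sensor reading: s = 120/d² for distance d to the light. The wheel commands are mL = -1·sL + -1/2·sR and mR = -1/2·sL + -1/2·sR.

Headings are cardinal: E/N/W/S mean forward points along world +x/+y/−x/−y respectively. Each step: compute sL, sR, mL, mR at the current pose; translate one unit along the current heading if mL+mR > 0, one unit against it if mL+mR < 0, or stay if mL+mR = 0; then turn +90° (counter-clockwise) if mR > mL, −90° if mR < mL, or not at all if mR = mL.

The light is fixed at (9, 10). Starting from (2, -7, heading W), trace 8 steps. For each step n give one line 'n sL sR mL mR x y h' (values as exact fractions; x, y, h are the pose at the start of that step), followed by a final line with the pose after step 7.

n=0: pose=(2,-7,W); sL=60/221, sR=20/51; mL=-310/663, mR=-220/663; mL+mR=-530/663 → advance -1; mR−mL=30/221 → turn +1·90°
n=1: pose=(3,-7,S); sL=120/377, sR=24/85; mL=-14724/32045, mR=-9624/32045; mL+mR=-24348/32045 → advance -1; mR−mL=60/377 → turn +1·90°
n=2: pose=(3,-6,E); sL=30/53, sR=6/17; mL=-669/901, mR=-414/901; mL+mR=-1083/901 → advance -1; mR−mL=15/53 → turn +1·90°
n=3: pose=(2,-6,N); sL=120/277, sR=120/221; mL=-43140/61217, mR=-29880/61217; mL+mR=-73020/61217 → advance -1; mR−mL=60/277 → turn +1·90°
n=4: pose=(2,-7,W); sL=60/221, sR=20/51; mL=-310/663, mR=-220/663; mL+mR=-530/663 → advance -1; mR−mL=30/221 → turn +1·90°
n=5: pose=(3,-7,S); sL=120/377, sR=24/85; mL=-14724/32045, mR=-9624/32045; mL+mR=-24348/32045 → advance -1; mR−mL=60/377 → turn +1·90°
n=6: pose=(3,-6,E); sL=30/53, sR=6/17; mL=-669/901, mR=-414/901; mL+mR=-1083/901 → advance -1; mR−mL=15/53 → turn +1·90°
n=7: pose=(2,-6,N); sL=120/277, sR=120/221; mL=-43140/61217, mR=-29880/61217; mL+mR=-73020/61217 → advance -1; mR−mL=60/277 → turn +1·90°

0 60/221 20/51 -310/663 -220/663 2 -7 W
1 120/377 24/85 -14724/32045 -9624/32045 3 -7 S
2 30/53 6/17 -669/901 -414/901 3 -6 E
3 120/277 120/221 -43140/61217 -29880/61217 2 -6 N
4 60/221 20/51 -310/663 -220/663 2 -7 W
5 120/377 24/85 -14724/32045 -9624/32045 3 -7 S
6 30/53 6/17 -669/901 -414/901 3 -6 E
7 120/277 120/221 -43140/61217 -29880/61217 2 -6 N
final 2 -7 W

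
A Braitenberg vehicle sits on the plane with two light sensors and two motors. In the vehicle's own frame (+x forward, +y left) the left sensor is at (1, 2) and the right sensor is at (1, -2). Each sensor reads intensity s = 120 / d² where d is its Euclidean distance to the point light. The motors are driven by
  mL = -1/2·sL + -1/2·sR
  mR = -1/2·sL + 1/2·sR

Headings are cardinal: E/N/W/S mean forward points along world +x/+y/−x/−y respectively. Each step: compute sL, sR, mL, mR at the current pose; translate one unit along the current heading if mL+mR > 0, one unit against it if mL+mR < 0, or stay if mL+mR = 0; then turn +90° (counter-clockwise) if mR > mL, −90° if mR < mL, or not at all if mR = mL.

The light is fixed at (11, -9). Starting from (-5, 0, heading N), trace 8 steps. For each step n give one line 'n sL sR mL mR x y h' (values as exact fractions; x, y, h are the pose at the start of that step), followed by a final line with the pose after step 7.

0 15/53 15/37 -675/1961 120/1961 -5 0 N
1 24/65 120/389 -8568/25285 -768/25285 -5 -1 W
2 60/109 60/169 -8340/18421 -1800/18421 -4 -1 S
3 120/317 24/49 -6744/15533 864/15533 -4 0 E
4 15/53 15/37 -675/1961 120/1961 -5 0 N
5 24/65 120/389 -8568/25285 -768/25285 -5 -1 W
6 60/109 60/169 -8340/18421 -1800/18421 -4 -1 S
7 120/317 24/49 -6744/15533 864/15533 -4 0 E
final -5 0 N

n=0: pose=(-5,0,N); sL=15/53, sR=15/37; mL=-675/1961, mR=120/1961; mL+mR=-15/53 → advance -1; mR−mL=15/37 → turn +1·90°
n=1: pose=(-5,-1,W); sL=24/65, sR=120/389; mL=-8568/25285, mR=-768/25285; mL+mR=-24/65 → advance -1; mR−mL=120/389 → turn +1·90°
n=2: pose=(-4,-1,S); sL=60/109, sR=60/169; mL=-8340/18421, mR=-1800/18421; mL+mR=-60/109 → advance -1; mR−mL=60/169 → turn +1·90°
n=3: pose=(-4,0,E); sL=120/317, sR=24/49; mL=-6744/15533, mR=864/15533; mL+mR=-120/317 → advance -1; mR−mL=24/49 → turn +1·90°
n=4: pose=(-5,0,N); sL=15/53, sR=15/37; mL=-675/1961, mR=120/1961; mL+mR=-15/53 → advance -1; mR−mL=15/37 → turn +1·90°
n=5: pose=(-5,-1,W); sL=24/65, sR=120/389; mL=-8568/25285, mR=-768/25285; mL+mR=-24/65 → advance -1; mR−mL=120/389 → turn +1·90°
n=6: pose=(-4,-1,S); sL=60/109, sR=60/169; mL=-8340/18421, mR=-1800/18421; mL+mR=-60/109 → advance -1; mR−mL=60/169 → turn +1·90°
n=7: pose=(-4,0,E); sL=120/317, sR=24/49; mL=-6744/15533, mR=864/15533; mL+mR=-120/317 → advance -1; mR−mL=24/49 → turn +1·90°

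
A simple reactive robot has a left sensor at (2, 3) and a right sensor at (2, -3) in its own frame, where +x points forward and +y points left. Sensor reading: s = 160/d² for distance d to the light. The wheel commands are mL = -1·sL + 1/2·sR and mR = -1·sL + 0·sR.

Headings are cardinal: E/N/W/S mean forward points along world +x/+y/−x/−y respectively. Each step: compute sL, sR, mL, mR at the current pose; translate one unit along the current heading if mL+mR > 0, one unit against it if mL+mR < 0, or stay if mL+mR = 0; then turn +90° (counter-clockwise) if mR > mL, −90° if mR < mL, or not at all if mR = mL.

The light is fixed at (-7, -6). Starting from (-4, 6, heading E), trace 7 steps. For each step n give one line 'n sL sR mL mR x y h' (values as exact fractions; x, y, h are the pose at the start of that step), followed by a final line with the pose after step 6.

n=0: pose=(-4,6,E); sL=16/25, sR=80/53; mL=152/1325, mR=-16/25; mL+mR=-696/1325 → advance -1; mR−mL=-40/53 → turn -1·90°
n=1: pose=(-5,6,S); sL=32/25, sR=160/101; mL=-1232/2525, mR=-32/25; mL+mR=-4464/2525 → advance -1; mR−mL=-80/101 → turn -1·90°
n=2: pose=(-5,7,W); sL=8/5, sR=5/8; mL=-103/80, mR=-8/5; mL+mR=-231/80 → advance -1; mR−mL=-5/16 → turn -1·90°
n=3: pose=(-4,7,N); sL=32/45, sR=160/261; mL=-176/435, mR=-32/45; mL+mR=-1456/1305 → advance -1; mR−mL=-80/261 → turn -1·90°
n=4: pose=(-4,6,E); sL=16/25, sR=80/53; mL=152/1325, mR=-16/25; mL+mR=-696/1325 → advance -1; mR−mL=-40/53 → turn -1·90°
n=5: pose=(-5,6,S); sL=32/25, sR=160/101; mL=-1232/2525, mR=-32/25; mL+mR=-4464/2525 → advance -1; mR−mL=-80/101 → turn -1·90°
n=6: pose=(-5,7,W); sL=8/5, sR=5/8; mL=-103/80, mR=-8/5; mL+mR=-231/80 → advance -1; mR−mL=-5/16 → turn -1·90°

0 16/25 80/53 152/1325 -16/25 -4 6 E
1 32/25 160/101 -1232/2525 -32/25 -5 6 S
2 8/5 5/8 -103/80 -8/5 -5 7 W
3 32/45 160/261 -176/435 -32/45 -4 7 N
4 16/25 80/53 152/1325 -16/25 -4 6 E
5 32/25 160/101 -1232/2525 -32/25 -5 6 S
6 8/5 5/8 -103/80 -8/5 -5 7 W
final -4 7 N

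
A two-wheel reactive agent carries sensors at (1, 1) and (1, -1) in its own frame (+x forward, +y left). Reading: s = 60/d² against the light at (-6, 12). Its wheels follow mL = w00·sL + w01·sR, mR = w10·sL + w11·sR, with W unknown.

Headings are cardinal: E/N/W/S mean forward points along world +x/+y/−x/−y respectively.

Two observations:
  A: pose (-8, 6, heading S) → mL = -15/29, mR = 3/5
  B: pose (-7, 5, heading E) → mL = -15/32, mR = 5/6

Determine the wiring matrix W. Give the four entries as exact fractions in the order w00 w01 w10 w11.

0 -1/2 1/2 0

obs A: pose=(-8,6,S) → sL=6/5, sR=30/29, mL=-15/29, mR=3/5
obs B: pose=(-7,5,E) → sL=5/3, sR=15/16, mL=-15/32, mR=5/6
sensor matrix S = [[6/5, 30/29], [5/3, 15/16]]; det S = -139/232
solve [mL_A; mL_B] = S·[w00; w01] and [mR_A; mR_B] = S·[w10; w11]:
  w00 = 0, w01 = -1/2, w10 = 1/2, w11 = 0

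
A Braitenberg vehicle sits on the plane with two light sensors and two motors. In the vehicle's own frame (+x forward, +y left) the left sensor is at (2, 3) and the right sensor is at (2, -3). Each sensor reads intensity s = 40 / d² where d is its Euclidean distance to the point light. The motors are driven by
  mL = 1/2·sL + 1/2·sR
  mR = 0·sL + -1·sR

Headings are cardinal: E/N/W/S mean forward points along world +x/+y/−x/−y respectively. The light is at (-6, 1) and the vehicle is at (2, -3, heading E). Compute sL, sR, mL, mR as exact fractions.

40/101 40/149 5000/15049 -40/149

left sensor world pos  = (4, 0); dL² = 101
right sensor world pos = (4, -6); dR² = 149
sL = 40/101 = 40/101
sR = 40/149 = 40/149
mL = 1/2·sL + 1/2·sR = 5000/15049
mR = 0·sL + -1·sR = -40/149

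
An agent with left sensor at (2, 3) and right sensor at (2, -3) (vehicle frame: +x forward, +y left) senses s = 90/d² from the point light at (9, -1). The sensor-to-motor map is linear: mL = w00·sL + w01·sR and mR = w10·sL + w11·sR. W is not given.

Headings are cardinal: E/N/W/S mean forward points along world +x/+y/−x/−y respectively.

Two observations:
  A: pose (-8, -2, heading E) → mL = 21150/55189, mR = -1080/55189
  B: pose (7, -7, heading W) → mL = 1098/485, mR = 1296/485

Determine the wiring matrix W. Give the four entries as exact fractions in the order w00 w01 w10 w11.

obs A: pose=(-8,-2,E) → sL=90/229, sR=90/241, mL=21150/55189, mR=-1080/55189
obs B: pose=(7,-7,W) → sL=90/97, sR=18/5, mL=1098/485, mR=1296/485
sensor matrix S = [[90/229, 90/241], [90/97, 18/5]]; det S = 5719248/5353333
solve [mL_A; mL_B] = S·[w00; w01] and [mR_A; mR_B] = S·[w10; w11]:
  w00 = 1/2, w01 = 1/2, w10 = -1, w11 = 1

1/2 1/2 -1 1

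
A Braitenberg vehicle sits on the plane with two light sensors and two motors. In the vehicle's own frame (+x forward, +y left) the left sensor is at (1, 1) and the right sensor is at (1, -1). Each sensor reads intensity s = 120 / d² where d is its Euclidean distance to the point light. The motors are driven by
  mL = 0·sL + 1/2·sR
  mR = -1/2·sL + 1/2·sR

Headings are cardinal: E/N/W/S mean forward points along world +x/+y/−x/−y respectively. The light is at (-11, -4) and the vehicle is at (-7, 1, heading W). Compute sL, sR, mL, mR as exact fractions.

24/5 8/3 4/3 -16/15

left sensor world pos  = (-8, 0); dL² = 25
right sensor world pos = (-8, 2); dR² = 45
sL = 120/25 = 24/5
sR = 120/45 = 8/3
mL = 0·sL + 1/2·sR = 4/3
mR = -1/2·sL + 1/2·sR = -16/15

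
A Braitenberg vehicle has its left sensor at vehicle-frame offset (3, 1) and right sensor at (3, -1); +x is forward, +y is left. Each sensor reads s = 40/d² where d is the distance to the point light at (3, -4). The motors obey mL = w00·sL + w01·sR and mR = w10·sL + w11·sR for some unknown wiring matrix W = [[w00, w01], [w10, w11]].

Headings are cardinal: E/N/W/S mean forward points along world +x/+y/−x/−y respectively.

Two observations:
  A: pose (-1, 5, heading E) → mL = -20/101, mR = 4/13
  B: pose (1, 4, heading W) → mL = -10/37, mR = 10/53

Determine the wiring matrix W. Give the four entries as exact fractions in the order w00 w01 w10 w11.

obs A: pose=(-1,5,E) → sL=40/101, sR=8/13, mL=-20/101, mR=4/13
obs B: pose=(1,4,W) → sL=20/37, sR=20/53, mL=-10/37, mR=10/53
sensor matrix S = [[40/101, 8/13], [20/37, 20/53]]; det S = -471680/2574793
solve [mL_A; mL_B] = S·[w00; w01] and [mR_A; mR_B] = S·[w10; w11]:
  w00 = -1/2, w01 = 0, w10 = 0, w11 = 1/2

-1/2 0 0 1/2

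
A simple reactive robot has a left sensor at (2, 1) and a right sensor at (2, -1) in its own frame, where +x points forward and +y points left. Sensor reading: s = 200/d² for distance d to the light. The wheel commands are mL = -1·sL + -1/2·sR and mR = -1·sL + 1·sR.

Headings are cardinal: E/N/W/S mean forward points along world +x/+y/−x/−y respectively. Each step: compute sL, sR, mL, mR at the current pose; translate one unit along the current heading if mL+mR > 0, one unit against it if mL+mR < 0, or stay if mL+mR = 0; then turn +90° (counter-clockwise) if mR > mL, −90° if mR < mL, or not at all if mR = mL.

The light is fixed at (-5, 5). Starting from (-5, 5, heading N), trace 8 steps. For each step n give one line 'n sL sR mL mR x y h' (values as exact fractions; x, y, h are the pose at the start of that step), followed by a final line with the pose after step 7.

0 40 40 -60 0 -5 5 N
1 25 50 -50 25 -5 4 W
2 200/13 200/9 -3100/117 800/117 -4 4 S
3 20 20 -30 0 -4 5 E
4 40 40 -60 0 -5 5 N
5 25 50 -50 25 -5 4 W
6 200/13 200/9 -3100/117 800/117 -4 4 S
7 20 20 -30 0 -4 5 E
final -5 5 N

n=0: pose=(-5,5,N); sL=40, sR=40; mL=-60, mR=0; mL+mR=-60 → advance -1; mR−mL=60 → turn +1·90°
n=1: pose=(-5,4,W); sL=25, sR=50; mL=-50, mR=25; mL+mR=-25 → advance -1; mR−mL=75 → turn +1·90°
n=2: pose=(-4,4,S); sL=200/13, sR=200/9; mL=-3100/117, mR=800/117; mL+mR=-2300/117 → advance -1; mR−mL=100/3 → turn +1·90°
n=3: pose=(-4,5,E); sL=20, sR=20; mL=-30, mR=0; mL+mR=-30 → advance -1; mR−mL=30 → turn +1·90°
n=4: pose=(-5,5,N); sL=40, sR=40; mL=-60, mR=0; mL+mR=-60 → advance -1; mR−mL=60 → turn +1·90°
n=5: pose=(-5,4,W); sL=25, sR=50; mL=-50, mR=25; mL+mR=-25 → advance -1; mR−mL=75 → turn +1·90°
n=6: pose=(-4,4,S); sL=200/13, sR=200/9; mL=-3100/117, mR=800/117; mL+mR=-2300/117 → advance -1; mR−mL=100/3 → turn +1·90°
n=7: pose=(-4,5,E); sL=20, sR=20; mL=-30, mR=0; mL+mR=-30 → advance -1; mR−mL=30 → turn +1·90°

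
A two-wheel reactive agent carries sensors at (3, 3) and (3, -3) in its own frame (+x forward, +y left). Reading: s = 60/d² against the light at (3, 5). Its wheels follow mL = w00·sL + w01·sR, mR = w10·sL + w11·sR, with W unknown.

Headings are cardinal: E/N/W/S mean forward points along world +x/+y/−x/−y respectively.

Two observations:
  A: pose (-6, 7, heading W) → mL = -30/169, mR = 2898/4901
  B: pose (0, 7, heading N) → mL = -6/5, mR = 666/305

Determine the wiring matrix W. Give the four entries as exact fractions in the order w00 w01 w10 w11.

0 -1/2 1 1/2

obs A: pose=(-6,7,W) → sL=12/29, sR=60/169, mL=-30/169, mR=2898/4901
obs B: pose=(0,7,N) → sL=60/61, sR=12/5, mL=-6/5, mR=666/305
sensor matrix S = [[12/29, 60/169], [60/61, 12/5]]; det S = 962496/1494805
solve [mL_A; mL_B] = S·[w00; w01] and [mR_A; mR_B] = S·[w10; w11]:
  w00 = 0, w01 = -1/2, w10 = 1, w11 = 1/2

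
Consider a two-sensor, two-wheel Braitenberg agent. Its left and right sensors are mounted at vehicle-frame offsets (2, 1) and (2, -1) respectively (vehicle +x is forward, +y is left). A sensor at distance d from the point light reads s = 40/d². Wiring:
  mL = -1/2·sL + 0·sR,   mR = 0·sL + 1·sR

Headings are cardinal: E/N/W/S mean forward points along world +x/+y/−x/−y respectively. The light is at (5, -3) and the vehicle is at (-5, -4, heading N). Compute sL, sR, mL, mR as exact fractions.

20/61 20/41 -10/61 20/41

left sensor world pos  = (-6, -2); dL² = 122
right sensor world pos = (-4, -2); dR² = 82
sL = 40/122 = 20/61
sR = 40/82 = 20/41
mL = -1/2·sL + 0·sR = -10/61
mR = 0·sL + 1·sR = 20/41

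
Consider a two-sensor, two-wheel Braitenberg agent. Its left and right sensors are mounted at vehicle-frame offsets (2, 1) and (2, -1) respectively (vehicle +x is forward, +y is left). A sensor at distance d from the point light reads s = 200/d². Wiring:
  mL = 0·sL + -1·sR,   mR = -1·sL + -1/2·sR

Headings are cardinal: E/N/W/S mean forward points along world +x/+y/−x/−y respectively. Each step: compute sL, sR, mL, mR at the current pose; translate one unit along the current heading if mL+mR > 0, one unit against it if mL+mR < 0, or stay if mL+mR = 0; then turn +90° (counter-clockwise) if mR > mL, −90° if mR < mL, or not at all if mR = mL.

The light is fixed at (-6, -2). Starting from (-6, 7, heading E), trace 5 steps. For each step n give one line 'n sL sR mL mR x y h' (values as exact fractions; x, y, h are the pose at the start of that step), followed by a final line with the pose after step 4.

n=0: pose=(-6,7,E); sL=25/13, sR=50/17; mL=-50/17, mR=-750/221; mL+mR=-1400/221 → advance -1; mR−mL=-100/221 → turn -1·90°
n=1: pose=(-7,7,S); sL=200/49, sR=200/53; mL=-200/53, mR=-15500/2597; mL+mR=-25300/2597 → advance -1; mR−mL=-5700/2597 → turn -1·90°
n=2: pose=(-7,8,W); sL=20/9, sR=20/13; mL=-20/13, mR=-350/117; mL+mR=-530/117 → advance -1; mR−mL=-170/117 → turn -1·90°
n=3: pose=(-6,8,N); sL=40/29, sR=40/29; mL=-40/29, mR=-60/29; mL+mR=-100/29 → advance -1; mR−mL=-20/29 → turn -1·90°
n=4: pose=(-6,7,E); sL=25/13, sR=50/17; mL=-50/17, mR=-750/221; mL+mR=-1400/221 → advance -1; mR−mL=-100/221 → turn -1·90°

0 25/13 50/17 -50/17 -750/221 -6 7 E
1 200/49 200/53 -200/53 -15500/2597 -7 7 S
2 20/9 20/13 -20/13 -350/117 -7 8 W
3 40/29 40/29 -40/29 -60/29 -6 8 N
4 25/13 50/17 -50/17 -750/221 -6 7 E
final -7 7 S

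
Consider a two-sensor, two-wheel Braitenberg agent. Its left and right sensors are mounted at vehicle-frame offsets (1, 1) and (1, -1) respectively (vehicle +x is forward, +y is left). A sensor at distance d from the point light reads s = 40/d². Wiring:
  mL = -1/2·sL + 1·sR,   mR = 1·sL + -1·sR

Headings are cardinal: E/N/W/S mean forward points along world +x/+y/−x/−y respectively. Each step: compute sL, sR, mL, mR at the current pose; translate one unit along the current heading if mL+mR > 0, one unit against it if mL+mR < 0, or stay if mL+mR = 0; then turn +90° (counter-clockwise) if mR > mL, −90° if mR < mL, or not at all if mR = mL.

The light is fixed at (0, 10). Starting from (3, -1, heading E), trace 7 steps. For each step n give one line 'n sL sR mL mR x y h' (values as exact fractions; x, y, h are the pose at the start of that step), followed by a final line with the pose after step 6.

0 10/29 1/4 9/116 11/116 3 -1 E
1 40/109 8/25 372/2725 128/2725 4 -1 N
2 20/53 20/73 330/3869 400/3869 4 0 E
3 40/97 40/117 1540/11349 800/11349 5 0 N
4 2/5 5/17 8/85 9/85 5 1 E
5 40/89 40/113 1300/10057 960/10057 6 1 N
6 20/49 4/13 66/637 64/637 6 2 E
final 7 2 S

n=0: pose=(3,-1,E); sL=10/29, sR=1/4; mL=9/116, mR=11/116; mL+mR=5/29 → advance +1; mR−mL=1/58 → turn +1·90°
n=1: pose=(4,-1,N); sL=40/109, sR=8/25; mL=372/2725, mR=128/2725; mL+mR=20/109 → advance +1; mR−mL=-244/2725 → turn -1·90°
n=2: pose=(4,0,E); sL=20/53, sR=20/73; mL=330/3869, mR=400/3869; mL+mR=10/53 → advance +1; mR−mL=70/3869 → turn +1·90°
n=3: pose=(5,0,N); sL=40/97, sR=40/117; mL=1540/11349, mR=800/11349; mL+mR=20/97 → advance +1; mR−mL=-740/11349 → turn -1·90°
n=4: pose=(5,1,E); sL=2/5, sR=5/17; mL=8/85, mR=9/85; mL+mR=1/5 → advance +1; mR−mL=1/85 → turn +1·90°
n=5: pose=(6,1,N); sL=40/89, sR=40/113; mL=1300/10057, mR=960/10057; mL+mR=20/89 → advance +1; mR−mL=-340/10057 → turn -1·90°
n=6: pose=(6,2,E); sL=20/49, sR=4/13; mL=66/637, mR=64/637; mL+mR=10/49 → advance +1; mR−mL=-2/637 → turn -1·90°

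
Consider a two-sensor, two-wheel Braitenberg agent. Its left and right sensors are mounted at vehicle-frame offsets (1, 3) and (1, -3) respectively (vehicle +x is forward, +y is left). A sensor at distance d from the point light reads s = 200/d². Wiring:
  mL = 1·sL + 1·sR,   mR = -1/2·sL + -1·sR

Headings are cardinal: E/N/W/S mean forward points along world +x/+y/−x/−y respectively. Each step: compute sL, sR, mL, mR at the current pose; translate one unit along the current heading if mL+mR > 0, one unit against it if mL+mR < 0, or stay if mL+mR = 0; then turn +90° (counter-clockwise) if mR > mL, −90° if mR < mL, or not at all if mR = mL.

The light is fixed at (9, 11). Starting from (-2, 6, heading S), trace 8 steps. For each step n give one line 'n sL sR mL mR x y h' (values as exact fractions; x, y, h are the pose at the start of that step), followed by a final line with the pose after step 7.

0 2 25/29 83/29 -54/29 -2 6 S
1 8/9 200/153 112/51 -268/153 -2 5 W
2 4/5 100/53 712/265 -606/265 -3 5 N
3 8/5 40/37 496/185 -348/185 -3 6 E
4 2 25/29 83/29 -54/29 -2 6 S
5 8/9 200/153 112/51 -268/153 -2 5 W
6 4/5 100/53 712/265 -606/265 -3 5 N
7 8/5 40/37 496/185 -348/185 -3 6 E
final -2 6 S

n=0: pose=(-2,6,S); sL=2, sR=25/29; mL=83/29, mR=-54/29; mL+mR=1 → advance +1; mR−mL=-137/29 → turn -1·90°
n=1: pose=(-2,5,W); sL=8/9, sR=200/153; mL=112/51, mR=-268/153; mL+mR=4/9 → advance +1; mR−mL=-604/153 → turn -1·90°
n=2: pose=(-3,5,N); sL=4/5, sR=100/53; mL=712/265, mR=-606/265; mL+mR=2/5 → advance +1; mR−mL=-1318/265 → turn -1·90°
n=3: pose=(-3,6,E); sL=8/5, sR=40/37; mL=496/185, mR=-348/185; mL+mR=4/5 → advance +1; mR−mL=-844/185 → turn -1·90°
n=4: pose=(-2,6,S); sL=2, sR=25/29; mL=83/29, mR=-54/29; mL+mR=1 → advance +1; mR−mL=-137/29 → turn -1·90°
n=5: pose=(-2,5,W); sL=8/9, sR=200/153; mL=112/51, mR=-268/153; mL+mR=4/9 → advance +1; mR−mL=-604/153 → turn -1·90°
n=6: pose=(-3,5,N); sL=4/5, sR=100/53; mL=712/265, mR=-606/265; mL+mR=2/5 → advance +1; mR−mL=-1318/265 → turn -1·90°
n=7: pose=(-3,6,E); sL=8/5, sR=40/37; mL=496/185, mR=-348/185; mL+mR=4/5 → advance +1; mR−mL=-844/185 → turn -1·90°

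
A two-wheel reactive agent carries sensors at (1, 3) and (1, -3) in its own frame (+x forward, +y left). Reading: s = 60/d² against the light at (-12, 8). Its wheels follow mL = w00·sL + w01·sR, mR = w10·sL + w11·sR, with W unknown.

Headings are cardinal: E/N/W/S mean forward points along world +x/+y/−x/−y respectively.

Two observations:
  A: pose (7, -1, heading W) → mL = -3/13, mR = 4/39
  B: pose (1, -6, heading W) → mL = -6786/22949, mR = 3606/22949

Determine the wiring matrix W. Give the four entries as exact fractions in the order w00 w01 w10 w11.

-1/2 -1 -1/2 1

obs A: pose=(7,-1,W) → sL=5/39, sR=1/6, mL=-3/13, mR=4/39
obs B: pose=(1,-6,W) → sL=60/433, sR=12/53, mL=-6786/22949, mR=3606/22949
sensor matrix S = [[5/39, 1/6], [60/433, 12/53]]; det S = 1770/298337
solve [mL_A; mL_B] = S·[w00; w01] and [mR_A; mR_B] = S·[w10; w11]:
  w00 = -1/2, w01 = -1, w10 = -1/2, w11 = 1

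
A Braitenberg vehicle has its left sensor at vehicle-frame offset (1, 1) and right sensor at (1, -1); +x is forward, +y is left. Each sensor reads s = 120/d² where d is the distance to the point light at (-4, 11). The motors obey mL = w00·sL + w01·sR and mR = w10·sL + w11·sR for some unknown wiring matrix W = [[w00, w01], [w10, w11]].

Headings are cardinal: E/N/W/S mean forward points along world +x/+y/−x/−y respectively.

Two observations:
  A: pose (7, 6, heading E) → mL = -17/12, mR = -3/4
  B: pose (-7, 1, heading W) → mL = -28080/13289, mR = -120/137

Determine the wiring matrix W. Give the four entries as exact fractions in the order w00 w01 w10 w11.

obs A: pose=(7,6,E) → sL=3/4, sR=2/3, mL=-17/12, mR=-3/4
obs B: pose=(-7,1,W) → sL=120/137, sR=120/97, mL=-28080/13289, mR=-120/137
sensor matrix S = [[3/4, 2/3], [120/137, 120/97]]; det S = 4570/13289
solve [mL_A; mL_B] = S·[w00; w01] and [mR_A; mR_B] = S·[w10; w11]:
  w00 = -1, w01 = -1, w10 = -1, w11 = 0

-1 -1 -1 0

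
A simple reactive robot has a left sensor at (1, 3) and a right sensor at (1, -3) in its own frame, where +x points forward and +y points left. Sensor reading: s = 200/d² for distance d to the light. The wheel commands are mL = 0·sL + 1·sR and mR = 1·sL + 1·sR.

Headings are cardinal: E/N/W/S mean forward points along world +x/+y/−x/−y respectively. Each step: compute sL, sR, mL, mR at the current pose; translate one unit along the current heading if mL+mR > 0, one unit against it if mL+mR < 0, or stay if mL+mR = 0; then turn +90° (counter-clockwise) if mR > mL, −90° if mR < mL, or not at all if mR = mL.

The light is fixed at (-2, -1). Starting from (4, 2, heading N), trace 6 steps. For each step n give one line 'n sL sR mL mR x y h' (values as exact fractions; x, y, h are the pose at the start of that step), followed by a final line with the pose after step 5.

n=0: pose=(4,2,N); sL=8, sR=200/97; mL=200/97, mR=976/97; mL+mR=1176/97 → advance +1; mR−mL=8 → turn +1·90°
n=1: pose=(4,3,W); sL=100/13, sR=100/37; mL=100/37, mR=5000/481; mL+mR=6300/481 → advance +1; mR−mL=100/13 → turn +1·90°
n=2: pose=(3,3,S); sL=200/73, sR=200/13; mL=200/13, mR=17200/949; mL+mR=31800/949 → advance +1; mR−mL=200/73 → turn +1·90°
n=3: pose=(3,2,E); sL=25/9, sR=50/9; mL=50/9, mR=25/3; mL+mR=125/9 → advance +1; mR−mL=25/9 → turn +1·90°
n=4: pose=(4,2,N); sL=8, sR=200/97; mL=200/97, mR=976/97; mL+mR=1176/97 → advance +1; mR−mL=8 → turn +1·90°
n=5: pose=(4,3,W); sL=100/13, sR=100/37; mL=100/37, mR=5000/481; mL+mR=6300/481 → advance +1; mR−mL=100/13 → turn +1·90°

0 8 200/97 200/97 976/97 4 2 N
1 100/13 100/37 100/37 5000/481 4 3 W
2 200/73 200/13 200/13 17200/949 3 3 S
3 25/9 50/9 50/9 25/3 3 2 E
4 8 200/97 200/97 976/97 4 2 N
5 100/13 100/37 100/37 5000/481 4 3 W
final 3 3 S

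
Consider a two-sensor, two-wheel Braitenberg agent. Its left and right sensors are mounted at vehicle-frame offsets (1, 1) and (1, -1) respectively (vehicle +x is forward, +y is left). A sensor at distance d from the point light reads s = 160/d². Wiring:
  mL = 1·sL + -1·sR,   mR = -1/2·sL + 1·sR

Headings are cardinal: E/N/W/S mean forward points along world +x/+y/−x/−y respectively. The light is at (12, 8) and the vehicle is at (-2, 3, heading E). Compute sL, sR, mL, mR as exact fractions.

left sensor world pos  = (-1, 4); dL² = 185
right sensor world pos = (-1, 2); dR² = 205
sL = 160/185 = 32/37
sR = 160/205 = 32/41
mL = 1·sL + -1·sR = 128/1517
mR = -1/2·sL + 1·sR = 528/1517

32/37 32/41 128/1517 528/1517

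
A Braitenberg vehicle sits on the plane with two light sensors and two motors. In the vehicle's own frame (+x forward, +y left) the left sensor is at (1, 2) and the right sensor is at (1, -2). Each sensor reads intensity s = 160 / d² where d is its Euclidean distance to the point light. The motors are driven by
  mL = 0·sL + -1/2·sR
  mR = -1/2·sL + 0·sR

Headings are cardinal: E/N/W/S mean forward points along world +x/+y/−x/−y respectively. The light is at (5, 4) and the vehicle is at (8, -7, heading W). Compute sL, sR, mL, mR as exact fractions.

160/173 32/17 -16/17 -80/173

left sensor world pos  = (7, -9); dL² = 173
right sensor world pos = (7, -5); dR² = 85
sL = 160/173 = 160/173
sR = 160/85 = 32/17
mL = 0·sL + -1/2·sR = -16/17
mR = -1/2·sL + 0·sR = -80/173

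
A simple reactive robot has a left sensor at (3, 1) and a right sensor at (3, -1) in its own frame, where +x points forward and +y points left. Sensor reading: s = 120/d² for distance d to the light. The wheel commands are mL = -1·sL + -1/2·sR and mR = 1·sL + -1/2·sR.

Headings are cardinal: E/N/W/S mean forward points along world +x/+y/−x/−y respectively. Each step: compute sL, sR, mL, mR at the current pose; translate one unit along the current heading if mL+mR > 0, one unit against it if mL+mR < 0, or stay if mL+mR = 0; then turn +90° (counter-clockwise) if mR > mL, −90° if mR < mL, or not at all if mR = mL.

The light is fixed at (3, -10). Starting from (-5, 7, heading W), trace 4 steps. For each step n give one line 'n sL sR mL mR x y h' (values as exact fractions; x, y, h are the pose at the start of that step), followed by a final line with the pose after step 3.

n=0: pose=(-5,7,W); sL=120/377, sR=24/89; mL=-15204/33553, mR=6156/33553; mL+mR=-24/89 → advance -1; mR−mL=240/377 → turn +1·90°
n=1: pose=(-4,7,S); sL=15/29, sR=6/13; mL=-282/377, mR=108/377; mL+mR=-6/13 → advance -1; mR−mL=30/29 → turn +1·90°
n=2: pose=(-4,8,E); sL=120/377, sR=24/61; mL=-11844/22997, mR=2796/22997; mL+mR=-24/61 → advance -1; mR−mL=240/377 → turn +1·90°
n=3: pose=(-5,8,N); sL=20/87, sR=12/49; mL=-1502/4263, mR=458/4263; mL+mR=-12/49 → advance -1; mR−mL=40/87 → turn +1·90°

0 120/377 24/89 -15204/33553 6156/33553 -5 7 W
1 15/29 6/13 -282/377 108/377 -4 7 S
2 120/377 24/61 -11844/22997 2796/22997 -4 8 E
3 20/87 12/49 -1502/4263 458/4263 -5 8 N
final -5 7 W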